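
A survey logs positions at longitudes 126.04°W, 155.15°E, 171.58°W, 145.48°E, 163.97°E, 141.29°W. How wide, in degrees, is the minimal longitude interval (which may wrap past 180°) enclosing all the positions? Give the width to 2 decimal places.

88.48°

Sort the longitudes: -171.58°, -141.29°, -126.04°, +145.48°, +155.15°, +163.97°.
Eastward gaps between consecutive values (wrapping around): 30.29°, 15.25°, 271.52°, 9.67°, 8.82°, 24.45°.
Largest gap = 271.52° ⇒ minimal covering band is its complement: 360° − 271.52° = 88.48°.
Band runs from +145.48° eastward to -126.04°, crossing the antimeridian.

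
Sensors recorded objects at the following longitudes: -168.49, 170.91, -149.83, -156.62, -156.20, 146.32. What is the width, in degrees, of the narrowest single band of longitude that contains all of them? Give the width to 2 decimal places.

Sort the longitudes: -168.49°, -156.62°, -156.20°, -149.83°, +146.32°, +170.91°.
Eastward gaps between consecutive values (wrapping around): 11.87°, 0.42°, 6.37°, 296.15°, 24.59°, 20.60°.
Largest gap = 296.15° ⇒ minimal covering band is its complement: 360° − 296.15° = 63.85°.
Band runs from +146.32° eastward to -149.83°, crossing the antimeridian.

63.85°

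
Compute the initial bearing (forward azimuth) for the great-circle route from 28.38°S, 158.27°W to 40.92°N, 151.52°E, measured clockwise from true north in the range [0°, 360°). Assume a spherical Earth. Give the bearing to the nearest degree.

324°

Δλ = 151.52 − -158.27 = 309.79°; wrapped into (−180°, 180°]: -50.21°.
θ = atan2( sin Δλ · cos φ₂ , cos φ₁ · sin φ₂ − sin φ₁ · cos φ₂ · cos Δλ )
  = atan2(-0.58062, 0.80614) = -35.763° → normalised to [0°, 360°): 324.237°.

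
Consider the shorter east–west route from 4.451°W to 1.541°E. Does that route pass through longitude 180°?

No

Signed shortest Δλ = ((1.541 − -4.451 + 180) mod 360) − 180 = 5.992°.
Going east by 5.992° from -4.451° reaches +1.541° without touching 180°.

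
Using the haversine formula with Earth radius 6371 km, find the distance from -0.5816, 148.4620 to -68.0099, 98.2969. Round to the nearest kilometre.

8403 km

Δλ = 98.2969 − 148.4620 = -50.1651°.
Δφ = -68.0099 − -0.5816 = -67.4283°.
a = sin²(Δφ/2) + cos φ₁ · cos φ₂ · sin²(Δλ/2) = 0.375369.
c = 2·atan2(√a, √(1−a)) = 1.31888 rad → d = 6371·c ≈ 8402.57 km.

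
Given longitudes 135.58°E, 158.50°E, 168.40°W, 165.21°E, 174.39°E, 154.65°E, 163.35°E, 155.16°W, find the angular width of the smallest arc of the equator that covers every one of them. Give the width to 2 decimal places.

69.26°

Sort the longitudes: -168.40°, -155.16°, +135.58°, +154.65°, +158.50°, +163.35°, +165.21°, +174.39°.
Eastward gaps between consecutive values (wrapping around): 13.24°, 290.74°, 19.07°, 3.85°, 4.85°, 1.86°, 9.18°, 17.21°.
Largest gap = 290.74° ⇒ minimal covering band is its complement: 360° − 290.74° = 69.26°.
Band runs from +135.58° eastward to -155.16°, crossing the antimeridian.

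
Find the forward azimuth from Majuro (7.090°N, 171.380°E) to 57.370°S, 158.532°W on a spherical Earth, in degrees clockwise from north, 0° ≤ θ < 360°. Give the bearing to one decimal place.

163.2°

Δλ = -158.532 − 171.380 = -329.912°; wrapped into (−180°, 180°]: 30.088°.
θ = atan2( sin Δλ · cos φ₂ , cos φ₁ · sin φ₂ − sin φ₁ · cos φ₂ · cos Δλ )
  = atan2(0.27032, -0.89332) = 163.164° → normalised to [0°, 360°): 163.164°.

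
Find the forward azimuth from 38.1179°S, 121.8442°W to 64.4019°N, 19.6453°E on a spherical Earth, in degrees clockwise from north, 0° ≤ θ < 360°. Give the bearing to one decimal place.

28.2°

Δλ = 19.6453 − -121.8442 = 141.4895°.
θ = atan2( sin Δλ · cos φ₂ , cos φ₁ · sin φ₂ − sin φ₁ · cos φ₂ · cos Δλ )
  = atan2(0.26902, 0.50083) = 28.243° → normalised to [0°, 360°): 28.243°.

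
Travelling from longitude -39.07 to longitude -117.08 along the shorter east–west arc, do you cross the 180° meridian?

No

Signed shortest Δλ = ((-117.08 − -39.07 + 180) mod 360) − 180 = -78.01°.
Going west by 78.01° from -39.07° reaches -117.08° without touching 180°.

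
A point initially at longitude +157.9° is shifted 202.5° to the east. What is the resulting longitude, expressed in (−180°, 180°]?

Start at +157.9°; shift +202.5° → +360.4°.
+360.4° lies outside (−180°, 180°]; subtract 360° → +0.4°.

+0.4°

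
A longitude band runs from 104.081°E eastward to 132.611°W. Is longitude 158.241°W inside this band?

Band width going east from +104.081° to -132.611°: ((-132.611 − 104.081) mod 360) = 123.308°.
Offset of -158.241° east of the west edge: ((-158.241 − 104.081) mod 360) = 97.678°.
97.678° ≤ 123.308° ⇒ inside.

Yes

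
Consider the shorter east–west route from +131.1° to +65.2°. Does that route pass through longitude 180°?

No

Signed shortest Δλ = ((65.2 − 131.1 + 180) mod 360) − 180 = -65.9°.
Going west by 65.9° from +131.1° reaches +65.2° without touching 180°.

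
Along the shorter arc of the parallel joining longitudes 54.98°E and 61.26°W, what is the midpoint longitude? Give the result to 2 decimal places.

3.14°W

Signed shortest Δλ from +54.98° to -61.26° is -116.24°.
Midpoint longitude = +54.98° + (-116.24°)/2 = +54.98° − 58.12° = -3.14°.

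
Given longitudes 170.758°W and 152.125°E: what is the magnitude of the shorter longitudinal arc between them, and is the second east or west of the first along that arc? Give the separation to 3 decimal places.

Raw difference: 152.125 − -170.758 = 322.883°.
Normalise into (−180°, 180°]: 322.883° − 360° = -37.117°.
Negative ⇒ the second point lies to the west; separation 37.117°.

37.117° west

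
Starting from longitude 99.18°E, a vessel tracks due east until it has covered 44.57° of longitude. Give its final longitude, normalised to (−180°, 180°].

143.75°E

Start at +99.18°; shift +44.57° → +143.75°.
+143.75° already lies in (−180°, 180°].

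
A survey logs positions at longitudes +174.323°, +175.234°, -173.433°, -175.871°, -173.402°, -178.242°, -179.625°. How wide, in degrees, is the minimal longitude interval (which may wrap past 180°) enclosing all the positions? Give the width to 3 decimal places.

12.275°

Sort the longitudes: -179.625°, -178.242°, -175.871°, -173.433°, -173.402°, +174.323°, +175.234°.
Eastward gaps between consecutive values (wrapping around): 1.383°, 2.371°, 2.438°, 0.031°, 347.725°, 0.911°, 5.141°.
Largest gap = 347.725° ⇒ minimal covering band is its complement: 360° − 347.725° = 12.275°.
Band runs from +174.323° eastward to -173.402°, crossing the antimeridian.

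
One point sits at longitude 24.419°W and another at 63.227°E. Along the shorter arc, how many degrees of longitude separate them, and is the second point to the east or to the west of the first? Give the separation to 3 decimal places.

Raw difference: 63.227 − -24.419 = 87.646°.
Normalise into (−180°, 180°]: 87.646° stays 87.646°.
Positive ⇒ the second point lies to the east; separation 87.646°.

87.646° east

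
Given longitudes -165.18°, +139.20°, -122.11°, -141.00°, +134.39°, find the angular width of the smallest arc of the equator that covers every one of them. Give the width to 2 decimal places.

Sort the longitudes: -165.18°, -141.00°, -122.11°, +134.39°, +139.20°.
Eastward gaps between consecutive values (wrapping around): 24.18°, 18.89°, 256.50°, 4.81°, 55.62°.
Largest gap = 256.50° ⇒ minimal covering band is its complement: 360° − 256.50° = 103.50°.
Band runs from +134.39° eastward to -122.11°, crossing the antimeridian.

103.50°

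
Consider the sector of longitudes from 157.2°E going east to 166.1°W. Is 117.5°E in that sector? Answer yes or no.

No

Band width going east from +157.2° to -166.1°: ((-166.1 − 157.2) mod 360) = 36.7°.
Offset of +117.5° east of the west edge: ((117.5 − 157.2) mod 360) = 320.3°.
320.3° > 36.7° ⇒ outside.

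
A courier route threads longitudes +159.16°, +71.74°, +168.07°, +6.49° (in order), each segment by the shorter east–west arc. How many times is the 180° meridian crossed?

0

Leg 1: +159.16° → +71.74°, shortest Δλ = -87.42° (west) — does not cross 180°.
Leg 2: +71.74° → +168.07°, shortest Δλ = 96.33° (east) — does not cross 180°.
Leg 3: +168.07° → +6.49°, shortest Δλ = -161.58° (west) — does not cross 180°.
Total crossings: 0.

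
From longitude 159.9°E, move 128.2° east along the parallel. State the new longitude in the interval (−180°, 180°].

71.9°W

Start at +159.9°; shift +128.2° → +288.1°.
+288.1° lies outside (−180°, 180°]; subtract 360° → -71.9°.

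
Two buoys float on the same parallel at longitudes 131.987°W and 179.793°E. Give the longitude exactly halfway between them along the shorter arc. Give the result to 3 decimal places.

Signed shortest Δλ from -131.987° to +179.793° is -48.220°.
Midpoint longitude = -131.987° + (-48.220°)/2 = -131.987° − 24.110° = -156.097°.
(The naïve average (-131.987 + +179.793)/2 = 23.903° is on the wrong side of the globe.)

156.097°W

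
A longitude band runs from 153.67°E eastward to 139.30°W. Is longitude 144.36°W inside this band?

Yes

Band width going east from +153.67° to -139.30°: ((-139.30 − 153.67) mod 360) = 67.03°.
Offset of -144.36° east of the west edge: ((-144.36 − 153.67) mod 360) = 61.97°.
61.97° ≤ 67.03° ⇒ inside.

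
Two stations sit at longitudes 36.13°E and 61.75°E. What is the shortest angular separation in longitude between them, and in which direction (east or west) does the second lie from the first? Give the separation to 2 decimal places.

25.62° east

Raw difference: 61.75 − 36.13 = 25.62°.
Normalise into (−180°, 180°]: 25.62° stays 25.62°.
Positive ⇒ the second point lies to the east; separation 25.62°.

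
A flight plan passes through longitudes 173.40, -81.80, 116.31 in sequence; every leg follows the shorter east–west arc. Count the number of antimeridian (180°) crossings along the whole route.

Leg 1: +173.40° → -81.80°, shortest Δλ = 104.8° (east) — crosses 180°.
Leg 2: -81.80° → +116.31°, shortest Δλ = -161.89° (west) — crosses 180°.
Total crossings: 2.

2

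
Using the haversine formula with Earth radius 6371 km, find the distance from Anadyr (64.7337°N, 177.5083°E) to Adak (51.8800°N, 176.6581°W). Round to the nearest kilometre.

1468 km

Δλ = -176.6581 − 177.5083 = -354.1664°; wrapped into (−180°, 180°]: 5.8336°.
Δφ = 51.8800 − 64.7337 = -12.8537°.
a = sin²(Δφ/2) + cos φ₁ · cos φ₂ · sin²(Δλ/2) = 0.013212.
c = 2·atan2(√a, √(1−a)) = 0.23039 rad → d = 6371·c ≈ 1467.83 km.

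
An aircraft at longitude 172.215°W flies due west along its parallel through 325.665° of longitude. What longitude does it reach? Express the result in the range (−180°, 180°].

137.880°W

Start at -172.215°; shift −325.665° → -497.880°.
-497.880° lies outside (−180°, 180°]; add 360° → -137.880°.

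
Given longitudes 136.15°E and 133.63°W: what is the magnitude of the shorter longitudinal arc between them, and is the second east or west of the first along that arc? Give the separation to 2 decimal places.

Raw difference: -133.63 − 136.15 = -269.78°.
Normalise into (−180°, 180°]: -269.78° + 360° = 90.22°.
Positive ⇒ the second point lies to the east; separation 90.22°.

90.22° east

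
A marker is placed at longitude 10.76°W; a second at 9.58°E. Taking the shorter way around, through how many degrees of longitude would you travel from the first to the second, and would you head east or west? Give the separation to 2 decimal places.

Raw difference: 9.58 − -10.76 = 20.34°.
Normalise into (−180°, 180°]: 20.34° stays 20.34°.
Positive ⇒ the second point lies to the east; separation 20.34°.

20.34° east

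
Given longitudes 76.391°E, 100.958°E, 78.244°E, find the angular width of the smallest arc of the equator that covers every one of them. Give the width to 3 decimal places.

Sort the longitudes: +76.391°, +78.244°, +100.958°.
Eastward gaps between consecutive values (wrapping around): 1.853°, 22.714°, 335.433°.
Largest gap = 335.433° ⇒ minimal covering band is its complement: 360° − 335.433° = 24.567°.
Band runs from +76.391° eastward to +100.958°.

24.567°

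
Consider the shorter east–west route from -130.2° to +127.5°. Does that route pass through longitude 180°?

Yes

Naïve |127.5 − -130.2| = 257.7° > 180°, so the shorter arc goes the other way round — across 180°.
Signed shortest Δλ = ((127.5 − -130.2 + 180) mod 360) − 180 = -102.3°.
Going west by 102.3° from -130.2° passes through 180° before reaching +127.5°.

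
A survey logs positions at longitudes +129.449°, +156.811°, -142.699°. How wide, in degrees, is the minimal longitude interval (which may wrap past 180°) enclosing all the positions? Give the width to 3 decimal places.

87.852°

Sort the longitudes: -142.699°, +129.449°, +156.811°.
Eastward gaps between consecutive values (wrapping around): 272.148°, 27.362°, 60.490°.
Largest gap = 272.148° ⇒ minimal covering band is its complement: 360° − 272.148° = 87.852°.
Band runs from +129.449° eastward to -142.699°, crossing the antimeridian.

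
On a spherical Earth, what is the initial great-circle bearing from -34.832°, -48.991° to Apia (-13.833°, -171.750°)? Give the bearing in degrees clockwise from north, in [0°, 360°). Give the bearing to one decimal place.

238.7°

Δλ = -171.750 − -48.991 = -122.759°.
θ = atan2( sin Δλ · cos φ₂ , cos φ₁ · sin φ₂ − sin φ₁ · cos φ₂ · cos Δλ )
  = atan2(-0.81656, -0.49636) = -121.294° → normalised to [0°, 360°): 238.706°.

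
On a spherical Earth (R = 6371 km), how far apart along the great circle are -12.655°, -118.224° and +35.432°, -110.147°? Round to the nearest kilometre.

Δλ = -110.147 − -118.224 = 8.077°.
Δφ = 35.432 − -12.655 = 48.087°.
a = sin²(Δφ/2) + cos φ₁ · cos φ₂ · sin²(Δλ/2) = 0.169942.
c = 2·atan2(√a, √(1−a)) = 0.84982 rad → d = 6371·c ≈ 5414.23 km.

5414 km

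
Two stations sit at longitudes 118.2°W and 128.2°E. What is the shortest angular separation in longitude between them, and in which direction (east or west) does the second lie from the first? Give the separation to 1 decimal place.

Raw difference: 128.2 − -118.2 = 246.4°.
Normalise into (−180°, 180°]: 246.4° − 360° = -113.6°.
Negative ⇒ the second point lies to the west; separation 113.6°.

113.6° west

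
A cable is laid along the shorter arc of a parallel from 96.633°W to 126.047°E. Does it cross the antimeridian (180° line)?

Yes

Naïve |126.047 − -96.633| = 222.68° > 180°, so the shorter arc goes the other way round — across 180°.
Signed shortest Δλ = ((126.047 − -96.633 + 180) mod 360) − 180 = -137.32°.
Going west by 137.32° from -96.633° passes through 180° before reaching +126.047°.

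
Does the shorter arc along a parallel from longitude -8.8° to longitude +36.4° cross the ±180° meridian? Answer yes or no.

Signed shortest Δλ = ((36.4 − -8.8 + 180) mod 360) − 180 = 45.2°.
Going east by 45.2° from -8.8° reaches +36.4° without touching 180°.

No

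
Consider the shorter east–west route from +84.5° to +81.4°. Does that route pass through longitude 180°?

No

Signed shortest Δλ = ((81.4 − 84.5 + 180) mod 360) − 180 = -3.1°.
Going west by 3.1° from +84.5° reaches +81.4° without touching 180°.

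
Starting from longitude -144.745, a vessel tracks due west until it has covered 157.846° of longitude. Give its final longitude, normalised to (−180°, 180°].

+57.409°

Start at -144.745°; shift −157.846° → -302.591°.
-302.591° lies outside (−180°, 180°]; add 360° → +57.409°.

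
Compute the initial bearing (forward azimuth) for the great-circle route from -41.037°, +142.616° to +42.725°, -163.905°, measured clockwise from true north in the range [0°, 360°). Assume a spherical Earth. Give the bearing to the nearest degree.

36°

Δλ = -163.905 − 142.616 = -306.521°; wrapped into (−180°, 180°]: 53.479°.
θ = atan2( sin Δλ · cos φ₂ , cos φ₁ · sin φ₂ − sin φ₁ · cos φ₂ · cos Δλ )
  = atan2(0.59037, 0.79880) = 36.467° → normalised to [0°, 360°): 36.467°.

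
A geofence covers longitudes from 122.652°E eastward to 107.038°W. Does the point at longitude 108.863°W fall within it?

Band width going east from +122.652° to -107.038°: ((-107.038 − 122.652) mod 360) = 130.310°.
Offset of -108.863° east of the west edge: ((-108.863 − 122.652) mod 360) = 128.485°.
128.485° ≤ 130.310° ⇒ inside.

Yes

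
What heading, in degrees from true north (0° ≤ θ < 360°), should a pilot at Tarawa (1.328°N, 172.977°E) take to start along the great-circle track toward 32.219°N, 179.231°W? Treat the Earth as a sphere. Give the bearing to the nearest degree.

13°

Δλ = -179.231 − 172.977 = -352.208°; wrapped into (−180°, 180°]: 7.792°.
θ = atan2( sin Δλ · cos φ₂ , cos φ₁ · sin φ₂ − sin φ₁ · cos φ₂ · cos Δλ )
  = atan2(0.11470, 0.51359) = 12.589° → normalised to [0°, 360°): 12.589°.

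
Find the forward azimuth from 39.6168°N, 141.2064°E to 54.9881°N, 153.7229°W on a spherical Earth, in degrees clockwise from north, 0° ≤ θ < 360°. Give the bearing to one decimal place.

Δλ = -153.7229 − 141.2064 = -294.9293°; wrapped into (−180°, 180°]: 65.0707°.
θ = atan2( sin Δλ · cos φ₂ , cos φ₁ · sin φ₂ − sin φ₁ · cos φ₂ · cos Δλ )
  = atan2(0.52029, 0.47672) = 47.502° → normalised to [0°, 360°): 47.502°.

47.5°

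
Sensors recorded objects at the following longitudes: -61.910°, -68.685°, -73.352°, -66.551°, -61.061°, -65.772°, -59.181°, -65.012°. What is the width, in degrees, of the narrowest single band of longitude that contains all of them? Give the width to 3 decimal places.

Sort the longitudes: -73.352°, -68.685°, -66.551°, -65.772°, -65.012°, -61.910°, -61.061°, -59.181°.
Eastward gaps between consecutive values (wrapping around): 4.667°, 2.134°, 0.779°, 0.760°, 3.102°, 0.849°, 1.880°, 345.829°.
Largest gap = 345.829° ⇒ minimal covering band is its complement: 360° − 345.829° = 14.171°.
Band runs from -73.352° eastward to -59.181°.

14.171°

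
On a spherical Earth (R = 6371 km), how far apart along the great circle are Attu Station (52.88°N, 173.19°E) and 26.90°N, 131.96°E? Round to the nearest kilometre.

4453 km

Δλ = 131.96 − 173.19 = -41.23°.
Δφ = 26.90 − 52.88 = -25.98°.
a = sin²(Δφ/2) + cos φ₁ · cos φ₂ · sin²(Δλ/2) = 0.117243.
c = 2·atan2(√a, √(1−a)) = 0.69896 rad → d = 6371·c ≈ 4453.05 km.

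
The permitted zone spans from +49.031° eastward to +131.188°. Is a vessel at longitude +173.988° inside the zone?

No

Band width going east from +49.031° to +131.188°: ((131.188 − 49.031) mod 360) = 82.157°.
Offset of +173.988° east of the west edge: ((173.988 − 49.031) mod 360) = 124.957°.
124.957° > 82.157° ⇒ outside.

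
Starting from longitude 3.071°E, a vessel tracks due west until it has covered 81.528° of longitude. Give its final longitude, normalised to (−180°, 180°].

78.457°W

Start at +3.071°; shift −81.528° → -78.457°.
-78.457° already lies in (−180°, 180°].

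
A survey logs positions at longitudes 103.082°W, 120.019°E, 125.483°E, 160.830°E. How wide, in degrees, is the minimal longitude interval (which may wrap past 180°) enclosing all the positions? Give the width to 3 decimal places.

136.899°

Sort the longitudes: -103.082°, +120.019°, +125.483°, +160.830°.
Eastward gaps between consecutive values (wrapping around): 223.101°, 5.464°, 35.347°, 96.088°.
Largest gap = 223.101° ⇒ minimal covering band is its complement: 360° − 223.101° = 136.899°.
Band runs from +120.019° eastward to -103.082°, crossing the antimeridian.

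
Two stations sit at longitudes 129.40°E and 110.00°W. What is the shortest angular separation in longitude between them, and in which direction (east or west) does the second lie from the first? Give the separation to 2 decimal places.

Raw difference: -110.00 − 129.40 = -239.4°.
Normalise into (−180°, 180°]: -239.4° + 360° = 120.6°.
Positive ⇒ the second point lies to the east; separation 120.60°.

120.60° east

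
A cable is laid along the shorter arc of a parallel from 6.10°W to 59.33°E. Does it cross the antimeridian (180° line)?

No

Signed shortest Δλ = ((59.33 − -6.10 + 180) mod 360) − 180 = 65.43°.
Going east by 65.43° from -6.10° reaches +59.33° without touching 180°.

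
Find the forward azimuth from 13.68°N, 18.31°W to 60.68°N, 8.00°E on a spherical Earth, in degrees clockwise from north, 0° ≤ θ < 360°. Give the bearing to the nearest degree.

16°

Δλ = 8.00 − -18.31 = 26.31°.
θ = atan2( sin Δλ · cos φ₂ , cos φ₁ · sin φ₂ − sin φ₁ · cos φ₂ · cos Δλ )
  = atan2(0.21704, 0.74335) = 16.277° → normalised to [0°, 360°): 16.277°.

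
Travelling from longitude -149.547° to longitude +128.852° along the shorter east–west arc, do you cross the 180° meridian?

Yes

Naïve |128.852 − -149.547| = 278.399° > 180°, so the shorter arc goes the other way round — across 180°.
Signed shortest Δλ = ((128.852 − -149.547 + 180) mod 360) − 180 = -81.601°.
Going west by 81.601° from -149.547° passes through 180° before reaching +128.852°.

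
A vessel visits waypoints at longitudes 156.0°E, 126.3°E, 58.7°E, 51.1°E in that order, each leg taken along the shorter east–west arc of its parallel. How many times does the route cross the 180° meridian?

Leg 1: +156.0° → +126.3°, shortest Δλ = -29.7° (west) — does not cross 180°.
Leg 2: +126.3° → +58.7°, shortest Δλ = -67.6° (west) — does not cross 180°.
Leg 3: +58.7° → +51.1°, shortest Δλ = -7.6° (west) — does not cross 180°.
Total crossings: 0.

0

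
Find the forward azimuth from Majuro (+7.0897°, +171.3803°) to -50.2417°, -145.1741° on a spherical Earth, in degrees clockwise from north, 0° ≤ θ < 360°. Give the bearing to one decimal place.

151.8°

Δλ = -145.1741 − 171.3803 = -316.5544°; wrapped into (−180°, 180°]: 43.4456°.
θ = atan2( sin Δλ · cos φ₂ , cos φ₁ · sin φ₂ − sin φ₁ · cos φ₂ · cos Δλ )
  = atan2(0.43980, -0.82018) = 151.799° → normalised to [0°, 360°): 151.799°.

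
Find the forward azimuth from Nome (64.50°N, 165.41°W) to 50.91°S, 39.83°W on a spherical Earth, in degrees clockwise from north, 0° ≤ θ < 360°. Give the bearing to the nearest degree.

90°

Δλ = -39.83 − -165.41 = 125.58°.
θ = atan2( sin Δλ · cos φ₂ , cos φ₁ · sin φ₂ − sin φ₁ · cos φ₂ · cos Δλ )
  = atan2(0.51282, -0.00301) = 90.336° → normalised to [0°, 360°): 90.336°.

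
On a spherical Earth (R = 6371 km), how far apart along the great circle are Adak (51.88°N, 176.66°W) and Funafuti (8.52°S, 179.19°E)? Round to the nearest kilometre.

6728 km

Δλ = 179.19 − -176.66 = 355.85°; wrapped into (−180°, 180°]: -4.15°.
Δφ = -8.52 − 51.88 = -60.40°.
a = sin²(Δφ/2) + cos φ₁ · cos φ₂ · sin²(Δλ/2) = 0.253829.
c = 2·atan2(√a, √(1−a)) = 1.05602 rad → d = 6371·c ≈ 6727.90 km.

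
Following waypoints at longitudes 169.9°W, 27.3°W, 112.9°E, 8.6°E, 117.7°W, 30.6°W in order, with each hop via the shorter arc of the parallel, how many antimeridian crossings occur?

0

Leg 1: -169.9° → -27.3°, shortest Δλ = 142.6° (east) — does not cross 180°.
Leg 2: -27.3° → +112.9°, shortest Δλ = 140.2° (east) — does not cross 180°.
Leg 3: +112.9° → +8.6°, shortest Δλ = -104.3° (west) — does not cross 180°.
Leg 4: +8.6° → -117.7°, shortest Δλ = -126.3° (west) — does not cross 180°.
Leg 5: -117.7° → -30.6°, shortest Δλ = 87.1° (east) — does not cross 180°.
Total crossings: 0.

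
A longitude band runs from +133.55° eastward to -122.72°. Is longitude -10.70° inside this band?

Band width going east from +133.55° to -122.72°: ((-122.72 − 133.55) mod 360) = 103.73°.
Offset of -10.70° east of the west edge: ((-10.70 − 133.55) mod 360) = 215.75°.
215.75° > 103.73° ⇒ outside.

No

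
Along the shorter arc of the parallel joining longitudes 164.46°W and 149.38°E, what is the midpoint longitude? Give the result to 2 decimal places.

Signed shortest Δλ from -164.46° to +149.38° is -46.16°.
Midpoint longitude = -164.46° + (-46.16°)/2 = -164.46° − 23.08° = -187.54°.
Normalise into (−180°, 180°]: +172.46°.
(The naïve average (-164.46 + +149.38)/2 = -7.54° is on the wrong side of the globe.)

172.46°E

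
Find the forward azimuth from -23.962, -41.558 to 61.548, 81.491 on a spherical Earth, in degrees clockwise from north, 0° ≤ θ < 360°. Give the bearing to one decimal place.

Δλ = 81.491 − -41.558 = 123.049°.
θ = atan2( sin Δλ · cos φ₂ , cos φ₁ · sin φ₂ − sin φ₁ · cos φ₂ · cos Δλ )
  = atan2(0.39934, 0.69792) = 29.778° → normalised to [0°, 360°): 29.778°.

29.8°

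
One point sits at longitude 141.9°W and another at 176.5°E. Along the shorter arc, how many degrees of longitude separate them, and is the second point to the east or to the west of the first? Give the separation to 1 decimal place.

41.6° west

Raw difference: 176.5 − -141.9 = 318.4°.
Normalise into (−180°, 180°]: 318.4° − 360° = -41.6°.
Negative ⇒ the second point lies to the west; separation 41.6°.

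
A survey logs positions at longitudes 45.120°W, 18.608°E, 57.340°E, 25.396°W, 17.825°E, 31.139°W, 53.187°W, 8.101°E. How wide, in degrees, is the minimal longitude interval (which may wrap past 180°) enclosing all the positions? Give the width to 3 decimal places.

110.527°

Sort the longitudes: -53.187°, -45.120°, -31.139°, -25.396°, +8.101°, +17.825°, +18.608°, +57.340°.
Eastward gaps between consecutive values (wrapping around): 8.067°, 13.981°, 5.743°, 33.497°, 9.724°, 0.783°, 38.732°, 249.473°.
Largest gap = 249.473° ⇒ minimal covering band is its complement: 360° − 249.473° = 110.527°.
Band runs from -53.187° eastward to +57.340°.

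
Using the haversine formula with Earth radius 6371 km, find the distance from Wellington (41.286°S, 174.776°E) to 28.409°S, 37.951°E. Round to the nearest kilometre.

Δλ = 37.951 − 174.776 = -136.825°.
Δφ = -28.409 − -41.286 = 12.877°.
a = sin²(Δφ/2) + cos φ₁ · cos φ₂ · sin²(Δλ/2) = 0.584040.
c = 2·atan2(√a, √(1−a)) = 1.73968 rad → d = 6371·c ≈ 11083.49 km.

11083 km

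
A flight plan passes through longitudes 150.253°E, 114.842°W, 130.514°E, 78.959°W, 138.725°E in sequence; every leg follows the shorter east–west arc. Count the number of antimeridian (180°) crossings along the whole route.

4

Leg 1: +150.253° → -114.842°, shortest Δλ = 94.905° (east) — crosses 180°.
Leg 2: -114.842° → +130.514°, shortest Δλ = -114.644° (west) — crosses 180°.
Leg 3: +130.514° → -78.959°, shortest Δλ = 150.527° (east) — crosses 180°.
Leg 4: -78.959° → +138.725°, shortest Δλ = -142.316° (west) — crosses 180°.
Total crossings: 4.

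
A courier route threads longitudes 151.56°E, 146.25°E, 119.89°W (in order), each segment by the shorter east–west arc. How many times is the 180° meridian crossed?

1

Leg 1: +151.56° → +146.25°, shortest Δλ = -5.31° (west) — does not cross 180°.
Leg 2: +146.25° → -119.89°, shortest Δλ = 93.86° (east) — crosses 180°.
Total crossings: 1.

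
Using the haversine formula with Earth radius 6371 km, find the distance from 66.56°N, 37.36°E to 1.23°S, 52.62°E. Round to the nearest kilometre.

Δλ = 52.62 − 37.36 = 15.26°.
Δφ = -1.23 − 66.56 = -67.79°.
a = sin²(Δφ/2) + cos φ₁ · cos φ₂ · sin²(Δλ/2) = 0.318010.
c = 2·atan2(√a, √(1−a)) = 1.19826 rad → d = 6371·c ≈ 7634.11 km.

7634 km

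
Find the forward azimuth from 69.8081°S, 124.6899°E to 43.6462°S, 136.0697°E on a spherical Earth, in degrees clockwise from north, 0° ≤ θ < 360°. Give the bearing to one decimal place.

18.5°

Δλ = 136.0697 − 124.6899 = 11.3798°.
θ = atan2( sin Δλ · cos φ₂ , cos φ₁ · sin φ₂ − sin φ₁ · cos φ₂ · cos Δλ )
  = atan2(0.14278, 0.42756) = 18.466° → normalised to [0°, 360°): 18.466°.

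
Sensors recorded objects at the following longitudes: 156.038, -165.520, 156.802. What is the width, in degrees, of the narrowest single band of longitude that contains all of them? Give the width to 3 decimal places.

38.442°

Sort the longitudes: -165.520°, +156.038°, +156.802°.
Eastward gaps between consecutive values (wrapping around): 321.558°, 0.764°, 37.678°.
Largest gap = 321.558° ⇒ minimal covering band is its complement: 360° − 321.558° = 38.442°.
Band runs from +156.038° eastward to -165.520°, crossing the antimeridian.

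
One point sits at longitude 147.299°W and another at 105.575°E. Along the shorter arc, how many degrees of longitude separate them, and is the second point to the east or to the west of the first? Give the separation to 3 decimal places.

Raw difference: 105.575 − -147.299 = 252.874°.
Normalise into (−180°, 180°]: 252.874° − 360° = -107.126°.
Negative ⇒ the second point lies to the west; separation 107.126°.

107.126° west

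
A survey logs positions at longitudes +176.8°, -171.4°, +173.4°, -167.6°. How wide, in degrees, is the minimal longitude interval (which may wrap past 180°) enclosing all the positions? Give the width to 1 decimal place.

Sort the longitudes: -171.4°, -167.6°, +173.4°, +176.8°.
Eastward gaps between consecutive values (wrapping around): 3.8°, 341.0°, 3.4°, 11.8°.
Largest gap = 341.0° ⇒ minimal covering band is its complement: 360° − 341.0° = 19.0°.
Band runs from +173.4° eastward to -167.6°, crossing the antimeridian.

19.0°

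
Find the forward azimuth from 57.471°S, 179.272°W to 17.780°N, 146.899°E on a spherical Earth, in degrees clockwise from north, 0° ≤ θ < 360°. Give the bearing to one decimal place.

Δλ = 146.899 − -179.272 = 326.171°; wrapped into (−180°, 180°]: -33.829°.
θ = atan2( sin Δλ · cos φ₂ , cos φ₁ · sin φ₂ − sin φ₁ · cos φ₂ · cos Δλ )
  = atan2(-0.53013, 0.83113) = -32.531° → normalised to [0°, 360°): 327.469°.

327.5°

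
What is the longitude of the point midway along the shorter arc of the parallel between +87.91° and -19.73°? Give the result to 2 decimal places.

+34.09°

Signed shortest Δλ from +87.91° to -19.73° is -107.64°.
Midpoint longitude = +87.91° + (-107.64°)/2 = +87.91° − 53.82° = +34.09°.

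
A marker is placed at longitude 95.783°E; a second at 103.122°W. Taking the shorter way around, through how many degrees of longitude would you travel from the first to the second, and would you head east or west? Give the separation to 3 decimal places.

161.095° east

Raw difference: -103.122 − 95.783 = -198.905°.
Normalise into (−180°, 180°]: -198.905° + 360° = 161.095°.
Positive ⇒ the second point lies to the east; separation 161.095°.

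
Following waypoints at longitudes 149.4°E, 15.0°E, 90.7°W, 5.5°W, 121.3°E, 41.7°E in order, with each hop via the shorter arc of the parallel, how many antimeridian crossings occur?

Leg 1: +149.4° → +15.0°, shortest Δλ = -134.4° (west) — does not cross 180°.
Leg 2: +15.0° → -90.7°, shortest Δλ = -105.7° (west) — does not cross 180°.
Leg 3: -90.7° → -5.5°, shortest Δλ = 85.2° (east) — does not cross 180°.
Leg 4: -5.5° → +121.3°, shortest Δλ = 126.8° (east) — does not cross 180°.
Leg 5: +121.3° → +41.7°, shortest Δλ = -79.6° (west) — does not cross 180°.
Total crossings: 0.

0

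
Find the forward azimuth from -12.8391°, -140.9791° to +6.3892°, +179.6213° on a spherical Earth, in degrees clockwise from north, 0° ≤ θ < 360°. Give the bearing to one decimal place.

293.9°

Δλ = 179.6213 − -140.9791 = 320.6004°; wrapped into (−180°, 180°]: -39.3996°.
θ = atan2( sin Δλ · cos φ₂ , cos φ₁ · sin φ₂ − sin φ₁ · cos φ₂ · cos Δλ )
  = atan2(-0.63078, 0.27915) = -66.129° → normalised to [0°, 360°): 293.871°.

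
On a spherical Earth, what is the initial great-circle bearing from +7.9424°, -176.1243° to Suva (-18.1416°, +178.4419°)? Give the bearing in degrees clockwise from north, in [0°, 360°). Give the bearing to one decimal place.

Δλ = 178.4419 − -176.1243 = 354.5662°; wrapped into (−180°, 180°]: -5.4338°.
θ = atan2( sin Δλ · cos φ₂ , cos φ₁ · sin φ₂ − sin φ₁ · cos φ₂ · cos Δλ )
  = atan2(-0.08999, -0.43910) = -168.418° → normalised to [0°, 360°): 191.582°.

191.6°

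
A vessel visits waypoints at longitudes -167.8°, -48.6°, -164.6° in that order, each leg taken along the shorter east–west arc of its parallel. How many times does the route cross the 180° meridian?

Leg 1: -167.8° → -48.6°, shortest Δλ = 119.2° (east) — does not cross 180°.
Leg 2: -48.6° → -164.6°, shortest Δλ = -116.0° (west) — does not cross 180°.
Total crossings: 0.

0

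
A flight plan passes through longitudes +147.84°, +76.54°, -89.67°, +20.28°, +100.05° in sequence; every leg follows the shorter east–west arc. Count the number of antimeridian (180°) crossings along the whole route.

Leg 1: +147.84° → +76.54°, shortest Δλ = -71.3° (west) — does not cross 180°.
Leg 2: +76.54° → -89.67°, shortest Δλ = -166.21° (west) — does not cross 180°.
Leg 3: -89.67° → +20.28°, shortest Δλ = 109.95° (east) — does not cross 180°.
Leg 4: +20.28° → +100.05°, shortest Δλ = 79.77° (east) — does not cross 180°.
Total crossings: 0.

0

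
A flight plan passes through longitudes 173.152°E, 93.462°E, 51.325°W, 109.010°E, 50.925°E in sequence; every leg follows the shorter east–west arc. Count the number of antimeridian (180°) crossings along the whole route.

0

Leg 1: +173.152° → +93.462°, shortest Δλ = -79.69° (west) — does not cross 180°.
Leg 2: +93.462° → -51.325°, shortest Δλ = -144.787° (west) — does not cross 180°.
Leg 3: -51.325° → +109.010°, shortest Δλ = 160.335° (east) — does not cross 180°.
Leg 4: +109.010° → +50.925°, shortest Δλ = -58.085° (west) — does not cross 180°.
Total crossings: 0.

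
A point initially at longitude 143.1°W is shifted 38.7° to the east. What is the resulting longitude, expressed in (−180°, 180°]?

104.4°W

Start at -143.1°; shift +38.7° → -104.4°.
-104.4° already lies in (−180°, 180°].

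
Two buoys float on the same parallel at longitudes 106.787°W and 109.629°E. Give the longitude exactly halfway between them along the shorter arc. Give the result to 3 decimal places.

Signed shortest Δλ from -106.787° to +109.629° is -143.584°.
Midpoint longitude = -106.787° + (-143.584°)/2 = -106.787° − 71.792° = -178.579°.
(The naïve average (-106.787 + +109.629)/2 = 1.421° is on the wrong side of the globe.)

178.579°W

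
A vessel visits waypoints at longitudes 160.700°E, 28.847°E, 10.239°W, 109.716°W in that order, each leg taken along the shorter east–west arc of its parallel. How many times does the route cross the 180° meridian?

0

Leg 1: +160.700° → +28.847°, shortest Δλ = -131.853° (west) — does not cross 180°.
Leg 2: +28.847° → -10.239°, shortest Δλ = -39.086° (west) — does not cross 180°.
Leg 3: -10.239° → -109.716°, shortest Δλ = -99.477° (west) — does not cross 180°.
Total crossings: 0.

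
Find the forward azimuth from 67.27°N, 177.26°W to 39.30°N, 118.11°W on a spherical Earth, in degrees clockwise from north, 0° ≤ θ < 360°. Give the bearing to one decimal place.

100.3°

Δλ = -118.11 − -177.26 = 59.15°.
θ = atan2( sin Δλ · cos φ₂ , cos φ₁ · sin φ₂ − sin φ₁ · cos φ₂ · cos Δλ )
  = atan2(0.66435, -0.12127) = 100.345° → normalised to [0°, 360°): 100.345°.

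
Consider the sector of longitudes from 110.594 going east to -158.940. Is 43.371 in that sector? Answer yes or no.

Band width going east from +110.594° to -158.940°: ((-158.940 − 110.594) mod 360) = 90.466°.
Offset of +43.371° east of the west edge: ((43.371 − 110.594) mod 360) = 292.777°.
292.777° > 90.466° ⇒ outside.

No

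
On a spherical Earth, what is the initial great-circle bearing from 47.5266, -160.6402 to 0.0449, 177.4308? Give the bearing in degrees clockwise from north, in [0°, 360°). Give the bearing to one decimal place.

208.6°

Δλ = 177.4308 − -160.6402 = 338.0710°; wrapped into (−180°, 180°]: -21.9290°.
θ = atan2( sin Δλ · cos φ₂ , cos φ₁ · sin φ₂ − sin φ₁ · cos φ₂ · cos Δλ )
  = atan2(-0.37346, -0.68369) = -151.355° → normalised to [0°, 360°): 208.645°.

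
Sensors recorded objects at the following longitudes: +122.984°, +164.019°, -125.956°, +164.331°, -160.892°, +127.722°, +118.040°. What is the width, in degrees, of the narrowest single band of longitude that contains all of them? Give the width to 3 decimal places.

116.004°

Sort the longitudes: -160.892°, -125.956°, +118.040°, +122.984°, +127.722°, +164.019°, +164.331°.
Eastward gaps between consecutive values (wrapping around): 34.936°, 243.996°, 4.944°, 4.738°, 36.297°, 0.312°, 34.777°.
Largest gap = 243.996° ⇒ minimal covering band is its complement: 360° − 243.996° = 116.004°.
Band runs from +118.040° eastward to -125.956°, crossing the antimeridian.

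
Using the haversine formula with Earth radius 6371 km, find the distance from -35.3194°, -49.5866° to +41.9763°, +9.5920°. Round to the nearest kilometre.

10491 km

Δλ = 9.5920 − -49.5866 = 59.1786°.
Δφ = 41.9763 − -35.3194 = 77.2957°.
a = sin²(Δφ/2) + cos φ₁ · cos φ₂ · sin²(Δλ/2) = 0.537938.
c = 2·atan2(√a, √(1−a)) = 1.64674 rad → d = 6371·c ≈ 10491.41 km.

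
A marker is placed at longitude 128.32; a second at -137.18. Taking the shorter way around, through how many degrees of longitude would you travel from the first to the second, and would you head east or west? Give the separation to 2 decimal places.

Raw difference: -137.18 − 128.32 = -265.5°.
Normalise into (−180°, 180°]: -265.5° + 360° = 94.5°.
Positive ⇒ the second point lies to the east; separation 94.50°.

94.50° east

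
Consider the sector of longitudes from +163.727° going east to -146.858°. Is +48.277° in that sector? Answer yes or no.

No

Band width going east from +163.727° to -146.858°: ((-146.858 − 163.727) mod 360) = 49.415°.
Offset of +48.277° east of the west edge: ((48.277 − 163.727) mod 360) = 244.550°.
244.550° > 49.415° ⇒ outside.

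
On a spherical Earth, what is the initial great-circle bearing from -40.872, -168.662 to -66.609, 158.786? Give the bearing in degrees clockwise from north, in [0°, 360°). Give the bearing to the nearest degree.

Δλ = 158.786 − -168.662 = 327.448°; wrapped into (−180°, 180°]: -32.552°.
θ = atan2( sin Δλ · cos φ₂ , cos φ₁ · sin φ₂ − sin φ₁ · cos φ₂ · cos Δλ )
  = atan2(-0.21361, -0.47505) = -155.788° → normalised to [0°, 360°): 204.212°.

204°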